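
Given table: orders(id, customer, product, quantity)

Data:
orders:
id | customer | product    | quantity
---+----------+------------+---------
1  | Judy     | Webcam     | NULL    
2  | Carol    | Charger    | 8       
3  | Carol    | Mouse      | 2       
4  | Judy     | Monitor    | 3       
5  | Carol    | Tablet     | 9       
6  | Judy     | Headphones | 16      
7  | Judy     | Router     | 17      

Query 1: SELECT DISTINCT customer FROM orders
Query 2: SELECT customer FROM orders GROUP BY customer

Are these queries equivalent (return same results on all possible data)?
Yes, equivalent

Both queries return: [('Carol',), ('Judy',)]

Reason: Both get unique customers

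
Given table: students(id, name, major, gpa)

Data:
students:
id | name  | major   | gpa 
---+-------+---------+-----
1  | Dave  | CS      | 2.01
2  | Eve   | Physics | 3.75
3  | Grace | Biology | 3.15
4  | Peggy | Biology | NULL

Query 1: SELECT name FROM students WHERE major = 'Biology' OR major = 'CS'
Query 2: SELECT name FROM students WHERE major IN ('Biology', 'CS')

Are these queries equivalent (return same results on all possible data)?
Yes, equivalent

Both queries return: [('Dave',), ('Grace',), ('Peggy',)]

Reason: OR vs IN are equivalent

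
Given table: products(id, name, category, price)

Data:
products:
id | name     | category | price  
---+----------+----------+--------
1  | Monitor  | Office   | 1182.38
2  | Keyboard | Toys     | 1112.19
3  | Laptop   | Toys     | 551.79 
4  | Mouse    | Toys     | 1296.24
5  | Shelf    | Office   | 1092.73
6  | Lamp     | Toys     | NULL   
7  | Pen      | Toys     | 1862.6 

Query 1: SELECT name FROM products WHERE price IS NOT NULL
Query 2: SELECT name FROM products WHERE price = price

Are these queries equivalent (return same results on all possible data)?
Yes, equivalent

Both queries return: [('Keyboard',), ('Laptop',), ('Monitor',), ('Mouse',), ('Pen',), ('Shelf',)]

Reason: IS NOT NULL vs self-equality (both exclude NULLs)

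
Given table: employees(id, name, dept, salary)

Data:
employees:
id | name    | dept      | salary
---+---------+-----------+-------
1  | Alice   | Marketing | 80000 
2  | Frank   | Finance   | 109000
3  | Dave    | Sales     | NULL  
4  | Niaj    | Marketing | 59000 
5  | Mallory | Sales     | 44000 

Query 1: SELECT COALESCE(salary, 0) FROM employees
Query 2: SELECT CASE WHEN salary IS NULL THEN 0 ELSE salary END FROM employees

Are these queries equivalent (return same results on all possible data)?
Yes, equivalent

Both queries return: [(0,), (44000,), (59000,), (80000,), (109000,)]

Reason: COALESCE vs CASE for NULL handling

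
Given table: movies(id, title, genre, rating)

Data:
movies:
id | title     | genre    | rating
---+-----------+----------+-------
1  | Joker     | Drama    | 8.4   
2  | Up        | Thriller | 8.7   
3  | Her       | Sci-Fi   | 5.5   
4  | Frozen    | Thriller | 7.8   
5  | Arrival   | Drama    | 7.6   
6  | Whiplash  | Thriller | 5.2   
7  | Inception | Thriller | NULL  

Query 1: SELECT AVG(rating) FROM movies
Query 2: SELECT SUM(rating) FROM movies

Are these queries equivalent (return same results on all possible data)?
No, not equivalent

Query 1 returns: [(7.2,)]
Query 2 returns: [(43.2,)]

Reason: AVG vs SUM give different aggregate values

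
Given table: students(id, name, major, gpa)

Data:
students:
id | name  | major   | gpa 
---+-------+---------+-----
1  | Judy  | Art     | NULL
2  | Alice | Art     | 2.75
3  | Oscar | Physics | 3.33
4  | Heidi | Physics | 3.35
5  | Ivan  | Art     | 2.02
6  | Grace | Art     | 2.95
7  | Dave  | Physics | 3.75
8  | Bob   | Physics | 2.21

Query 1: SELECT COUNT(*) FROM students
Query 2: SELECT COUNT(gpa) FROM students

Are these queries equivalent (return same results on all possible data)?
No, not equivalent

Query 1 returns: [(8,)]
Query 2 returns: [(7,)]

Reason: COUNT(*) includes NULLs, COUNT(column) excludes them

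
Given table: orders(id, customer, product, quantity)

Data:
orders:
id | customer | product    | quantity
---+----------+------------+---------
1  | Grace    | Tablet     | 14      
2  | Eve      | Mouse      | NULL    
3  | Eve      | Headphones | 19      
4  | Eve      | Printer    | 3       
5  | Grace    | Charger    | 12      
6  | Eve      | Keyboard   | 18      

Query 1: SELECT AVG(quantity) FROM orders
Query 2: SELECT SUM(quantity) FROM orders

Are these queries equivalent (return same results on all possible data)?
No, not equivalent

Query 1 returns: [(13.2,)]
Query 2 returns: [(66,)]

Reason: AVG vs SUM give different aggregate values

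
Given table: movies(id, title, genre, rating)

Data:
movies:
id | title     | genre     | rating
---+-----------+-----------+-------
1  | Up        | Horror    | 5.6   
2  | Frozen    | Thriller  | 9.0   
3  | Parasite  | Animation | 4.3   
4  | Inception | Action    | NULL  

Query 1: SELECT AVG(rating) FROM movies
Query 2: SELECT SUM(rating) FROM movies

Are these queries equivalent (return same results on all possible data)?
No, not equivalent

Query 1 returns: [(6.3,)]
Query 2 returns: [(18.9,)]

Reason: AVG vs SUM give different aggregate values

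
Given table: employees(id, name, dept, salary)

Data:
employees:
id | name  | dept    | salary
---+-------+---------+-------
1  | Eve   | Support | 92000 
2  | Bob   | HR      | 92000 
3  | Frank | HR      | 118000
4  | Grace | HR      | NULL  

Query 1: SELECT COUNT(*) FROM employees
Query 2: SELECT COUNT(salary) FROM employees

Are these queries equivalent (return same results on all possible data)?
No, not equivalent

Query 1 returns: [(4,)]
Query 2 returns: [(3,)]

Reason: COUNT(*) includes NULLs, COUNT(column) excludes them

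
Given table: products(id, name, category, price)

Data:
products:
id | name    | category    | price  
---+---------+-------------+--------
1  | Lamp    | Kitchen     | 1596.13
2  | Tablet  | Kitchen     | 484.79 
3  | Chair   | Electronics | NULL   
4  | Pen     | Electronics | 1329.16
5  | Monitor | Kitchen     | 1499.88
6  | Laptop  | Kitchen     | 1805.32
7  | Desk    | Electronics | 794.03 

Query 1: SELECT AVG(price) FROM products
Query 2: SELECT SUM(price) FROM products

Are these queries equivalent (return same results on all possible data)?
No, not equivalent

Query 1 returns: [(1251.5516666666667,)]
Query 2 returns: [(7509.31,)]

Reason: AVG vs SUM give different aggregate values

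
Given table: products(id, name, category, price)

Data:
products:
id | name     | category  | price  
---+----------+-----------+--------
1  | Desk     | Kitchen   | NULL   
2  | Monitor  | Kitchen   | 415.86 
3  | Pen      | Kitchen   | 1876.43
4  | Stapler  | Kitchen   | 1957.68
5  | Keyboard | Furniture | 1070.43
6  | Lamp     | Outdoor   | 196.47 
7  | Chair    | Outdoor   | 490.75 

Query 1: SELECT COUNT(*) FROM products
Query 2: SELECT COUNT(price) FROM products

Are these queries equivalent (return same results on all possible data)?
No, not equivalent

Query 1 returns: [(7,)]
Query 2 returns: [(6,)]

Reason: COUNT(*) includes NULLs, COUNT(column) excludes them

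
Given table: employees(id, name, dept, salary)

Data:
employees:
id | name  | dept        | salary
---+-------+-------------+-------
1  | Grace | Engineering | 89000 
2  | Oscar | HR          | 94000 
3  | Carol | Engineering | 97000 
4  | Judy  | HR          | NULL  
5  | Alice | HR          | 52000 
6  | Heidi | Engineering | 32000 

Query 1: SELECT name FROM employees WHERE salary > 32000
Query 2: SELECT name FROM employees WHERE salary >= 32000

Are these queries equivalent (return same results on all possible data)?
No, not equivalent

Query 1 returns: [('Grace',), ('Oscar',), ('Carol',), ('Alice',)]
Query 2 returns: [('Grace',), ('Oscar',), ('Carol',), ('Alice',), ('Heidi',)]

Reason: > vs >= gives different results when salary = 32000 exists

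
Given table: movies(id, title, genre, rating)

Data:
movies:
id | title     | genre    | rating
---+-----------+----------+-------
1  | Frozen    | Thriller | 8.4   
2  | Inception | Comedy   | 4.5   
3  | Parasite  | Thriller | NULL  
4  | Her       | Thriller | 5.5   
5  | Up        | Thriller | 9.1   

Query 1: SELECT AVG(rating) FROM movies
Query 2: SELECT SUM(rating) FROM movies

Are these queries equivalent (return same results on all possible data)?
No, not equivalent

Query 1 returns: [(6.875,)]
Query 2 returns: [(27.5,)]

Reason: AVG vs SUM give different aggregate values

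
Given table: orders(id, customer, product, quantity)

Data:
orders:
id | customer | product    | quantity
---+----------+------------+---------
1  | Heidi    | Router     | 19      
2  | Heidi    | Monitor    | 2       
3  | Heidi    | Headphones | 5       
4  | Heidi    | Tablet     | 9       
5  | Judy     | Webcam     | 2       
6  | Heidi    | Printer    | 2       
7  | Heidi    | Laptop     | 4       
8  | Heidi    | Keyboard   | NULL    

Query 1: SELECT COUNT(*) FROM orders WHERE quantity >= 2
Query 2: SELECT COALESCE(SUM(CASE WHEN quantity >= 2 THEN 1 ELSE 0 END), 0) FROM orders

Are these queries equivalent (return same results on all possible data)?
Yes, equivalent

Both queries return: [(7,)]

Reason: COUNT with WHERE vs conditional SUM (COALESCE handles empty-table NULL)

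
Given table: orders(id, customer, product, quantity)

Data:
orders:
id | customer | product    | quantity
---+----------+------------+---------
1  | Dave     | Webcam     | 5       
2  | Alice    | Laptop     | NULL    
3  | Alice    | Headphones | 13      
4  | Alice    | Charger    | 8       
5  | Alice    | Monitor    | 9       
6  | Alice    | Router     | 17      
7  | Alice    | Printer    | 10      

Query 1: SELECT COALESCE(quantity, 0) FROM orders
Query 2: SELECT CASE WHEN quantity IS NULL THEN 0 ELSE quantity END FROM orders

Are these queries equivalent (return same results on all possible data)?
Yes, equivalent

Both queries return: [(0,), (5,), (8,), (9,), (10,), (13,), (17,)]

Reason: COALESCE vs CASE for NULL handling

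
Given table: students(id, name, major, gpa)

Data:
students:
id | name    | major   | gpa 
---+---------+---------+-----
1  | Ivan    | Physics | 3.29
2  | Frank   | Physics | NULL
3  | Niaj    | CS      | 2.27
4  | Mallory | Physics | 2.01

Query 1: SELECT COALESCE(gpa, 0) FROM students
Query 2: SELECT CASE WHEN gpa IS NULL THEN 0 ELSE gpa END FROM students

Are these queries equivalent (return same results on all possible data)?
Yes, equivalent

Both queries return: [(0,), (2.01,), (2.27,), (3.29,)]

Reason: COALESCE vs CASE for NULL handling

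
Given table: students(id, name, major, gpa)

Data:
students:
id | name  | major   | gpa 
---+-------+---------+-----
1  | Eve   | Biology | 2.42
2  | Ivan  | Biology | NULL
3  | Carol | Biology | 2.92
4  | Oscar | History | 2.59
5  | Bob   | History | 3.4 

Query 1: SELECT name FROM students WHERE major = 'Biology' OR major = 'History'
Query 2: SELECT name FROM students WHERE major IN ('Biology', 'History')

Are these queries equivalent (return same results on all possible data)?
Yes, equivalent

Both queries return: [('Bob',), ('Carol',), ('Eve',), ('Ivan',), ('Oscar',)]

Reason: OR vs IN are equivalent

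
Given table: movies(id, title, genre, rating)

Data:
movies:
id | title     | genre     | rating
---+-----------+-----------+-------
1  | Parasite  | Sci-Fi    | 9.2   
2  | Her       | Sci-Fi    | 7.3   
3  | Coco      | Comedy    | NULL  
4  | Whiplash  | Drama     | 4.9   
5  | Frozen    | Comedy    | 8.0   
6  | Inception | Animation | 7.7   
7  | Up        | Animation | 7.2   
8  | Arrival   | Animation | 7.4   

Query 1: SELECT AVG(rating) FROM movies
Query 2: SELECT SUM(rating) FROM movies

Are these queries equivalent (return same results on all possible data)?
No, not equivalent

Query 1 returns: [(7.385714285714286,)]
Query 2 returns: [(51.7,)]

Reason: AVG vs SUM give different aggregate values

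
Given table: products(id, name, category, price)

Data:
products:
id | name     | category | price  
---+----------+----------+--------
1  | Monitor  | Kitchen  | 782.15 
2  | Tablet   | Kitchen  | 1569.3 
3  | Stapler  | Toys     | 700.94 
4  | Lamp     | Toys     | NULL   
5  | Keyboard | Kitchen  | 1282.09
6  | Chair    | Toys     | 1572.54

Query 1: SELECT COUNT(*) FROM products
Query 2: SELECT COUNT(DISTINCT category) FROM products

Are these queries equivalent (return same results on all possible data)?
No, not equivalent

Query 1 returns: [(6,)]
Query 2 returns: [(2,)]

Reason: COUNT(*) counts rows, COUNT(DISTINCT category) counts unique categorys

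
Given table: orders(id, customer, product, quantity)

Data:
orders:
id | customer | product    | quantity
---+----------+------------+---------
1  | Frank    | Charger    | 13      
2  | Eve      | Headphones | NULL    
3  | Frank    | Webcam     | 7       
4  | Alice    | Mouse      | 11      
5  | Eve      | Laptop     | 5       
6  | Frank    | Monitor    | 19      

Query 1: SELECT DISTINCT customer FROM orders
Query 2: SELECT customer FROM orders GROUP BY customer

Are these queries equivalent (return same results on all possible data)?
Yes, equivalent

Both queries return: [('Alice',), ('Eve',), ('Frank',)]

Reason: Both get unique customers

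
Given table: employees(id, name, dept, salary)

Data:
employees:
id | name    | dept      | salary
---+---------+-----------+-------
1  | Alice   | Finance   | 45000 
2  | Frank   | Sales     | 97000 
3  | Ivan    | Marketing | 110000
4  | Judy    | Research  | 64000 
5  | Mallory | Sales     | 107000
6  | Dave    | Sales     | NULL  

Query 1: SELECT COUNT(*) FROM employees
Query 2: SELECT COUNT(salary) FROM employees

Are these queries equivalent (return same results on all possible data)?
No, not equivalent

Query 1 returns: [(6,)]
Query 2 returns: [(5,)]

Reason: COUNT(*) includes NULLs, COUNT(column) excludes them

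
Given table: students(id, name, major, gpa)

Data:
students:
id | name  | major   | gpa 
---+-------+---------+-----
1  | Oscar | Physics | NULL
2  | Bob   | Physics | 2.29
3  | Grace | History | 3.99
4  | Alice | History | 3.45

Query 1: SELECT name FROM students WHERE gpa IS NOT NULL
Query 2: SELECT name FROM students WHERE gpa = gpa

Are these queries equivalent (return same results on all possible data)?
Yes, equivalent

Both queries return: [('Alice',), ('Bob',), ('Grace',)]

Reason: IS NOT NULL vs self-equality (both exclude NULLs)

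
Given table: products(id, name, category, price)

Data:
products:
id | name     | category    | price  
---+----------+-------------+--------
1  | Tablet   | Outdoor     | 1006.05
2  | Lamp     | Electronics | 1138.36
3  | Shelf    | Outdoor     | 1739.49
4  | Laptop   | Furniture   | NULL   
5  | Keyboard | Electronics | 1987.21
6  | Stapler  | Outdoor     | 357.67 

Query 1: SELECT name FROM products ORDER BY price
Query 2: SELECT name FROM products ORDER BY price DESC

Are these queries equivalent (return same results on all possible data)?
No, not equivalent

Query 1 returns: [('Laptop',), ('Stapler',), ('Tablet',), ('Lamp',), ('Shelf',), ('Keyboard',)]
Query 2 returns: [('Keyboard',), ('Shelf',), ('Lamp',), ('Tablet',), ('Stapler',), ('Laptop',)]

Reason: ASC vs DESC gives opposite ordering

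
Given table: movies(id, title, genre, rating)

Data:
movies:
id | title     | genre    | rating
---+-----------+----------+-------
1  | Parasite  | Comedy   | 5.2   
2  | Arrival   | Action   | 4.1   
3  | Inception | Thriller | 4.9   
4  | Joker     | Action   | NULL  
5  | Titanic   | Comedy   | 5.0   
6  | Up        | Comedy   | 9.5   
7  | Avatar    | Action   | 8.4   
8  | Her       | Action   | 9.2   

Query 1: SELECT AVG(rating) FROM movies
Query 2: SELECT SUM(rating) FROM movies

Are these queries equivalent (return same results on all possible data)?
No, not equivalent

Query 1 returns: [(6.614285714285714,)]
Query 2 returns: [(46.3,)]

Reason: AVG vs SUM give different aggregate values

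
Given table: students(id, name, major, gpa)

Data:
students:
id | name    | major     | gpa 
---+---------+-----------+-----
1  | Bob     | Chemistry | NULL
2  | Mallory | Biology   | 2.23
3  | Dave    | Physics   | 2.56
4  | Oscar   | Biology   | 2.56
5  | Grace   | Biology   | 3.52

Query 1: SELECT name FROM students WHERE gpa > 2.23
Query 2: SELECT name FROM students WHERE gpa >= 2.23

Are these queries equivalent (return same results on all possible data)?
No, not equivalent

Query 1 returns: [('Dave',), ('Oscar',), ('Grace',)]
Query 2 returns: [('Mallory',), ('Dave',), ('Oscar',), ('Grace',)]

Reason: > vs >= gives different results when gpa = 2.23 exists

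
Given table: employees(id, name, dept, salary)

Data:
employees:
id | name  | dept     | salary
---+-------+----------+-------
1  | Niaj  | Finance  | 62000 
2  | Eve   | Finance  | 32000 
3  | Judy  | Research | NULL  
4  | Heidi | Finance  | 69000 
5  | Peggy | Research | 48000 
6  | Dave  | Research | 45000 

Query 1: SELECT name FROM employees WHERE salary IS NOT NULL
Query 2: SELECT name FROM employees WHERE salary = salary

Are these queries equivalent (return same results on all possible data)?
Yes, equivalent

Both queries return: [('Dave',), ('Eve',), ('Heidi',), ('Niaj',), ('Peggy',)]

Reason: IS NOT NULL vs self-equality (both exclude NULLs)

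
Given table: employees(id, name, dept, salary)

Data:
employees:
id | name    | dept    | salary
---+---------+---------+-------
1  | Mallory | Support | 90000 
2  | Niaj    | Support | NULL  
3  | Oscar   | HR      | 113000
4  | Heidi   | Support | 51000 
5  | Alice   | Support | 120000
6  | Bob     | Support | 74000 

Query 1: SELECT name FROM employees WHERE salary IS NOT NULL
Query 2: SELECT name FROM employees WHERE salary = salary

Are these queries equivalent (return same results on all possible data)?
Yes, equivalent

Both queries return: [('Alice',), ('Bob',), ('Heidi',), ('Mallory',), ('Oscar',)]

Reason: IS NOT NULL vs self-equality (both exclude NULLs)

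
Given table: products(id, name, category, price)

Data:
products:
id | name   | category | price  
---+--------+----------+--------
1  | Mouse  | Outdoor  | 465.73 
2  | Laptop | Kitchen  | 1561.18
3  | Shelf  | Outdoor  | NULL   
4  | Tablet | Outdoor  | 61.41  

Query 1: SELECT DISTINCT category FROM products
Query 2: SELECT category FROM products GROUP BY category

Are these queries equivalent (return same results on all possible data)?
Yes, equivalent

Both queries return: [('Kitchen',), ('Outdoor',)]

Reason: Both get unique categorys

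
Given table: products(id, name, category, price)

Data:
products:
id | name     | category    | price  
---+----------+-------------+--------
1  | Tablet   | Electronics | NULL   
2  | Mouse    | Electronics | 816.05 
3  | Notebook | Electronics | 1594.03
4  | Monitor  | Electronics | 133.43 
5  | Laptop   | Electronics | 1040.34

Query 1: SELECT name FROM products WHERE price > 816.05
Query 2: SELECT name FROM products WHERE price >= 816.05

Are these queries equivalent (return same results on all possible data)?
No, not equivalent

Query 1 returns: [('Notebook',), ('Laptop',)]
Query 2 returns: [('Mouse',), ('Notebook',), ('Laptop',)]

Reason: > vs >= gives different results when price = 816.05 exists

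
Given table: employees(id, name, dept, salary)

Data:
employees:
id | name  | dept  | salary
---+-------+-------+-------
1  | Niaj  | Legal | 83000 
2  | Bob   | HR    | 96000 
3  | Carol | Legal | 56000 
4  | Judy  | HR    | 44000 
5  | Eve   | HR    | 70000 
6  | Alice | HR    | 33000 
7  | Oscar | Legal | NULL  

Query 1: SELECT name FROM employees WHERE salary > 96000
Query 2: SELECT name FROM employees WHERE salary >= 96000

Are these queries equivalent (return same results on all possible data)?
No, not equivalent

Query 1 returns: []
Query 2 returns: [('Bob',)]

Reason: > vs >= gives different results when salary = 96000 exists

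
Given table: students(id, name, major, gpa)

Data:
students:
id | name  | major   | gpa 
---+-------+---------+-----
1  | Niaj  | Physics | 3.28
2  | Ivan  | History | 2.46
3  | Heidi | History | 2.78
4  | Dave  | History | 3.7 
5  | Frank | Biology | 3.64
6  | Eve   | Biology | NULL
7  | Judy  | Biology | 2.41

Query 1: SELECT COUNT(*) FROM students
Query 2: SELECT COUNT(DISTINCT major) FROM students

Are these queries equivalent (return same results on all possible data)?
No, not equivalent

Query 1 returns: [(7,)]
Query 2 returns: [(3,)]

Reason: COUNT(*) counts rows, COUNT(DISTINCT major) counts unique majors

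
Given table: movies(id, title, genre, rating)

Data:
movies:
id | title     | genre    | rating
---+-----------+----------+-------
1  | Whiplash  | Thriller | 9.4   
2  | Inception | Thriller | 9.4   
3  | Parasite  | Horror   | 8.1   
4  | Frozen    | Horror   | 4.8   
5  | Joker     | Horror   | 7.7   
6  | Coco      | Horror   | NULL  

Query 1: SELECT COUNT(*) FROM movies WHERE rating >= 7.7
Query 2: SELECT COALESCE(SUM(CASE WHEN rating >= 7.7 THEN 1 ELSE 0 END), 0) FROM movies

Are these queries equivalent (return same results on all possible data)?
Yes, equivalent

Both queries return: [(4,)]

Reason: COUNT with WHERE vs conditional SUM (COALESCE handles empty-table NULL)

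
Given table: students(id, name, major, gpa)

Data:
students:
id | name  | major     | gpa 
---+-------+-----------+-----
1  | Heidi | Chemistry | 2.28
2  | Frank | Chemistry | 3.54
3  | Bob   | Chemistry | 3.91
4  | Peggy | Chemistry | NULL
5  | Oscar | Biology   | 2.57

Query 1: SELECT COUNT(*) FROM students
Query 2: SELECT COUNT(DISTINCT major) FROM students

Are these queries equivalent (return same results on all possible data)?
No, not equivalent

Query 1 returns: [(5,)]
Query 2 returns: [(2,)]

Reason: COUNT(*) counts rows, COUNT(DISTINCT major) counts unique majors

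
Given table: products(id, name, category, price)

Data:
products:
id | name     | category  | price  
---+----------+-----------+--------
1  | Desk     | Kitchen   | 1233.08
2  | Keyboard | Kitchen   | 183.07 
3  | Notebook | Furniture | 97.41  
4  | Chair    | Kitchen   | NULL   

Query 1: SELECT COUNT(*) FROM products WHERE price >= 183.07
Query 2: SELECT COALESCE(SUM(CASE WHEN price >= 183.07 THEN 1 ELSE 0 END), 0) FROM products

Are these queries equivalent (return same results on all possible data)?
Yes, equivalent

Both queries return: [(2,)]

Reason: COUNT with WHERE vs conditional SUM (COALESCE handles empty-table NULL)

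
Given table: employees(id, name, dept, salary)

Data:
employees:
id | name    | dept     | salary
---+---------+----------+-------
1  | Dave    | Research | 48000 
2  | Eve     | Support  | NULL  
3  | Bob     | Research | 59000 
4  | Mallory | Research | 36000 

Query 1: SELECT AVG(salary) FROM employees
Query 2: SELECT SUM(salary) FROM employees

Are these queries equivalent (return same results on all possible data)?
No, not equivalent

Query 1 returns: [(47666.666666666664,)]
Query 2 returns: [(143000,)]

Reason: AVG vs SUM give different aggregate values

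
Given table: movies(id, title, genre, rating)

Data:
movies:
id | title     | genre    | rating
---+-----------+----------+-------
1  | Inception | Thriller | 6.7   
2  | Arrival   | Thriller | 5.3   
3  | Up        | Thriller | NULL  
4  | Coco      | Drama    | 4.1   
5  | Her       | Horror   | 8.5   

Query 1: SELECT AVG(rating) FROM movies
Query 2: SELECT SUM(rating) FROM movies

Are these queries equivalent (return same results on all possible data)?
No, not equivalent

Query 1 returns: [(6.15,)]
Query 2 returns: [(24.6,)]

Reason: AVG vs SUM give different aggregate values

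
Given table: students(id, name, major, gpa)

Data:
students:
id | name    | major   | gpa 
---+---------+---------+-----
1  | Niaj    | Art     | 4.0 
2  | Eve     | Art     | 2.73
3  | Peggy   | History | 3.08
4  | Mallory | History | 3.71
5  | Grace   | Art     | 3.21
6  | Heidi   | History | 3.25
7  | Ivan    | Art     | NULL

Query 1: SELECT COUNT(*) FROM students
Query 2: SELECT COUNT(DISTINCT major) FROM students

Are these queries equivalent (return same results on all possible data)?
No, not equivalent

Query 1 returns: [(7,)]
Query 2 returns: [(2,)]

Reason: COUNT(*) counts rows, COUNT(DISTINCT major) counts unique majors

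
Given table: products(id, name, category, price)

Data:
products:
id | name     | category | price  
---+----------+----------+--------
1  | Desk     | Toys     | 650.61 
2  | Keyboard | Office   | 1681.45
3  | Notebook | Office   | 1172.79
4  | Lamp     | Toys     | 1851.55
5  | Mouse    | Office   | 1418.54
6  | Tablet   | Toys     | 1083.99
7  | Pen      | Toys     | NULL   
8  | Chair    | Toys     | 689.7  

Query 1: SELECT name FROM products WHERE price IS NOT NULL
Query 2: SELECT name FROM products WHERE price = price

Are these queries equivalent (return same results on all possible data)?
Yes, equivalent

Both queries return: [('Chair',), ('Desk',), ('Keyboard',), ('Lamp',), ('Mouse',), ('Notebook',), ('Tablet',)]

Reason: IS NOT NULL vs self-equality (both exclude NULLs)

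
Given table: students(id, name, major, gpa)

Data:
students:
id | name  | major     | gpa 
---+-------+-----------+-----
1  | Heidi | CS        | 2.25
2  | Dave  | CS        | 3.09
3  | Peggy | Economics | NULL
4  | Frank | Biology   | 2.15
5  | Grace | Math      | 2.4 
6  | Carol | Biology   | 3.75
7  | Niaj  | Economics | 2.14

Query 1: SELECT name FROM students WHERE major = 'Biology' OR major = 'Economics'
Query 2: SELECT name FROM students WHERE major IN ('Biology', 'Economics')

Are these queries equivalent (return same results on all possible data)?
Yes, equivalent

Both queries return: [('Carol',), ('Frank',), ('Niaj',), ('Peggy',)]

Reason: OR vs IN are equivalent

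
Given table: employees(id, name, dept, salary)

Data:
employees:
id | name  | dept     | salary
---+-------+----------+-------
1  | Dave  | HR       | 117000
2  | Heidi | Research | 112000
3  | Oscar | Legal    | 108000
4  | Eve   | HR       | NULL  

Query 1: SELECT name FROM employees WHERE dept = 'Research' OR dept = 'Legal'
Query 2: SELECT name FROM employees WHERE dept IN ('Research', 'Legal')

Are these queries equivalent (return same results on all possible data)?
Yes, equivalent

Both queries return: [('Heidi',), ('Oscar',)]

Reason: OR vs IN are equivalent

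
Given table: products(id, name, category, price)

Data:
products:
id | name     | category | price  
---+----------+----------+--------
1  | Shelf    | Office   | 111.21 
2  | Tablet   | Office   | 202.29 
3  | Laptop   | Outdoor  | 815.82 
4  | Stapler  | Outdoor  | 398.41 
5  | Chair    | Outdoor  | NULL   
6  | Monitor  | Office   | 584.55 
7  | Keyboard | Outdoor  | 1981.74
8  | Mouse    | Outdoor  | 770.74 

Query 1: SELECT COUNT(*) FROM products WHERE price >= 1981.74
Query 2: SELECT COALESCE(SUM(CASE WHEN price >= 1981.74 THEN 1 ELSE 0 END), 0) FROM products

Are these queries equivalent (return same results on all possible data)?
Yes, equivalent

Both queries return: [(1,)]

Reason: COUNT with WHERE vs conditional SUM (COALESCE handles empty-table NULL)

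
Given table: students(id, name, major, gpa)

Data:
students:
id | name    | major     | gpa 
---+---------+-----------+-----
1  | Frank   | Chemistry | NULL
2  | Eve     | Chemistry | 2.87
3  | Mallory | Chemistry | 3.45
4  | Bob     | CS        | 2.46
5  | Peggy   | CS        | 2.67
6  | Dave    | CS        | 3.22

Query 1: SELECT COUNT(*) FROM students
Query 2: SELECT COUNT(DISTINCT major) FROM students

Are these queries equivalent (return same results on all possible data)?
No, not equivalent

Query 1 returns: [(6,)]
Query 2 returns: [(2,)]

Reason: COUNT(*) counts rows, COUNT(DISTINCT major) counts unique majors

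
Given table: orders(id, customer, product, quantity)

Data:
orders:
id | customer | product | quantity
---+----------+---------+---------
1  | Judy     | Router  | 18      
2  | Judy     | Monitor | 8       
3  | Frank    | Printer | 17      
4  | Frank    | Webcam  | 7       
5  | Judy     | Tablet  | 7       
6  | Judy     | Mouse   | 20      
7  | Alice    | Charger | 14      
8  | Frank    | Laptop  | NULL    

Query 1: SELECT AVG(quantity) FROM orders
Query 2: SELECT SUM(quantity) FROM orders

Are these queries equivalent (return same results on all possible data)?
No, not equivalent

Query 1 returns: [(13.0,)]
Query 2 returns: [(91,)]

Reason: AVG vs SUM give different aggregate values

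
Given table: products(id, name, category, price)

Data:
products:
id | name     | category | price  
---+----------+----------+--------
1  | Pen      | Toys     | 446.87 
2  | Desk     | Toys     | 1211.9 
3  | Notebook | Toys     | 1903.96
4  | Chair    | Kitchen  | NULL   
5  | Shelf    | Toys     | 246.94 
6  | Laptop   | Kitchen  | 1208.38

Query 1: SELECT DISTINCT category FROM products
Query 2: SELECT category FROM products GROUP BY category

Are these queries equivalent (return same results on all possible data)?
Yes, equivalent

Both queries return: [('Kitchen',), ('Toys',)]

Reason: Both get unique categorys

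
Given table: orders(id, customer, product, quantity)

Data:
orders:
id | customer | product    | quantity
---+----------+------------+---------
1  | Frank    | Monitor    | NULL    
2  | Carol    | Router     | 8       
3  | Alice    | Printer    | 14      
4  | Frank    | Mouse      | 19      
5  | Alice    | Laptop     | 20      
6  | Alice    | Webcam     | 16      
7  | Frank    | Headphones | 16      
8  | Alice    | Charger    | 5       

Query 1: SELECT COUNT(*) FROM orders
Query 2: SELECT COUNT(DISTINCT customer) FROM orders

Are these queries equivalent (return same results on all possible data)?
No, not equivalent

Query 1 returns: [(8,)]
Query 2 returns: [(3,)]

Reason: COUNT(*) counts rows, COUNT(DISTINCT customer) counts unique customers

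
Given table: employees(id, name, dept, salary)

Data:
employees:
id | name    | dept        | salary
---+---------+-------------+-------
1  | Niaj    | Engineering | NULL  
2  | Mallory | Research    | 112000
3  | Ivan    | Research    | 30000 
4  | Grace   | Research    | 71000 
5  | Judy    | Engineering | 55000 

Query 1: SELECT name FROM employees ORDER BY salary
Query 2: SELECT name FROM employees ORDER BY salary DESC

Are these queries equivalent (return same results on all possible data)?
No, not equivalent

Query 1 returns: [('Niaj',), ('Ivan',), ('Judy',), ('Grace',), ('Mallory',)]
Query 2 returns: [('Mallory',), ('Grace',), ('Judy',), ('Ivan',), ('Niaj',)]

Reason: ASC vs DESC gives opposite ordering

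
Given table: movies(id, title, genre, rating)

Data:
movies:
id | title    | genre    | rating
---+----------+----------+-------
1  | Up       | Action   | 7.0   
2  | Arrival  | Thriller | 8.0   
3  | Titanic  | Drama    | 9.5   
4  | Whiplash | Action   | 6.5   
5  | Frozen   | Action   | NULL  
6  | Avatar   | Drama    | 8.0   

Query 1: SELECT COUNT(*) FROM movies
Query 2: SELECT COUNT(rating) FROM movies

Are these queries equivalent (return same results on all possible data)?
No, not equivalent

Query 1 returns: [(6,)]
Query 2 returns: [(5,)]

Reason: COUNT(*) includes NULLs, COUNT(column) excludes them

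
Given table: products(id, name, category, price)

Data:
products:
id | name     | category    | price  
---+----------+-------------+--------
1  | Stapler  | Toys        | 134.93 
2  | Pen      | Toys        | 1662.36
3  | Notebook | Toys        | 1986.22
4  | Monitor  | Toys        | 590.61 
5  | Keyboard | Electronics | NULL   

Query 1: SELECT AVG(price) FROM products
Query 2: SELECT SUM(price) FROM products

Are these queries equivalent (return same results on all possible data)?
No, not equivalent

Query 1 returns: [(1093.53,)]
Query 2 returns: [(4374.12,)]

Reason: AVG vs SUM give different aggregate values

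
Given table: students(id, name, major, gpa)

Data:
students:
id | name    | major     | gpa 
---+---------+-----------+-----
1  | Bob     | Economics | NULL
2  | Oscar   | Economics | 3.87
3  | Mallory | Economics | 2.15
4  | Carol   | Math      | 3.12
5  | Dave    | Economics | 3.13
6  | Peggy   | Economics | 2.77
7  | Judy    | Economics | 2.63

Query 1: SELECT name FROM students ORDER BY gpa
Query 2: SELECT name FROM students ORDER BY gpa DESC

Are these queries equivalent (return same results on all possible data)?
No, not equivalent

Query 1 returns: [('Bob',), ('Mallory',), ('Judy',), ('Peggy',), ('Carol',), ('Dave',), ('Oscar',)]
Query 2 returns: [('Oscar',), ('Dave',), ('Carol',), ('Peggy',), ('Judy',), ('Mallory',), ('Bob',)]

Reason: ASC vs DESC gives opposite ordering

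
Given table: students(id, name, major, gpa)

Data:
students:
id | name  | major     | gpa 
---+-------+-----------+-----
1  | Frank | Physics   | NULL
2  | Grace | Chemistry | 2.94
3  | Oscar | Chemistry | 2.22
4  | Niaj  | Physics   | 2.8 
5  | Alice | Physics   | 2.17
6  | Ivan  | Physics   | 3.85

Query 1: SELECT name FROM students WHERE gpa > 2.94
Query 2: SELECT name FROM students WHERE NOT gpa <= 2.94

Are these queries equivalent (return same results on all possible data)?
Yes, equivalent

Both queries return: [('Ivan',)]

Reason: Both filter gpa > 2.94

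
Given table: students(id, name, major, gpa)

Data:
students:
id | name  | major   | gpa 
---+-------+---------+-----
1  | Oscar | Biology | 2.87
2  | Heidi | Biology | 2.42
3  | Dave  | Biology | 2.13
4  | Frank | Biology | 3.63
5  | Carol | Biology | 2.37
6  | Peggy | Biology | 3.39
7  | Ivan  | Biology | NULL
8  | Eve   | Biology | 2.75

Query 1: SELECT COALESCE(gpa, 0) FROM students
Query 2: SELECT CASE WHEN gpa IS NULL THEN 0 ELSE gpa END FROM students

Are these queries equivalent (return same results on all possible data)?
Yes, equivalent

Both queries return: [(0,), (2.13,), (2.37,), (2.42,), (2.75,), (2.87,), (3.39,), (3.63,)]

Reason: COALESCE vs CASE for NULL handling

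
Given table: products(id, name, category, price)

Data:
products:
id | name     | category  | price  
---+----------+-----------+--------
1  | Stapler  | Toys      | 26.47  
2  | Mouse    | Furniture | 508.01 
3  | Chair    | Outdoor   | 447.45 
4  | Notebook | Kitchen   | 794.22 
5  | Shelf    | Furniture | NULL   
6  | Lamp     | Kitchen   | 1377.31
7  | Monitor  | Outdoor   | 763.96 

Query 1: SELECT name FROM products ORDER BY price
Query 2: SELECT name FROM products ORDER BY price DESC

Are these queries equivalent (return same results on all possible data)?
No, not equivalent

Query 1 returns: [('Shelf',), ('Stapler',), ('Chair',), ('Mouse',), ('Monitor',), ('Notebook',), ('Lamp',)]
Query 2 returns: [('Lamp',), ('Notebook',), ('Monitor',), ('Mouse',), ('Chair',), ('Stapler',), ('Shelf',)]

Reason: ASC vs DESC gives opposite ordering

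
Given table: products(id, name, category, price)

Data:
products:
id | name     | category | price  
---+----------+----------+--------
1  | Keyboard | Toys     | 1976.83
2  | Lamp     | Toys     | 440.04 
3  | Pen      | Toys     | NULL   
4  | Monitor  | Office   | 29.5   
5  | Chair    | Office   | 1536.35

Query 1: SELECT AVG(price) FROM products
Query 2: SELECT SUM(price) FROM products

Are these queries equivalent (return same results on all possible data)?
No, not equivalent

Query 1 returns: [(995.68,)]
Query 2 returns: [(3982.72,)]

Reason: AVG vs SUM give different aggregate values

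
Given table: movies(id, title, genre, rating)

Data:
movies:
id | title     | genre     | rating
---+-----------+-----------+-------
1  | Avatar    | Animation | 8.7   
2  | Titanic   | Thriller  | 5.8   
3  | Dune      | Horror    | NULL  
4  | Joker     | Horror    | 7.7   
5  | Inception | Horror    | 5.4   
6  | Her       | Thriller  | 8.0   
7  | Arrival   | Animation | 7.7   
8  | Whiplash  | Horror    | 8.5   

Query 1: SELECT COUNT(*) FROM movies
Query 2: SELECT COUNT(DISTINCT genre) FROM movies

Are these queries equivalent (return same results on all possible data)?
No, not equivalent

Query 1 returns: [(8,)]
Query 2 returns: [(3,)]

Reason: COUNT(*) counts rows, COUNT(DISTINCT genre) counts unique genres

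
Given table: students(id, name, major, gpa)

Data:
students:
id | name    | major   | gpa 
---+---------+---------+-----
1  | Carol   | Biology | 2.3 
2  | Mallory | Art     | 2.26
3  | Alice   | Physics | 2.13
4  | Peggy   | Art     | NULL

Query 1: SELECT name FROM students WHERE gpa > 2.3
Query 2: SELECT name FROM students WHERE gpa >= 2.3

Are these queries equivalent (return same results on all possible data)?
No, not equivalent

Query 1 returns: []
Query 2 returns: [('Carol',)]

Reason: > vs >= gives different results when gpa = 2.3 exists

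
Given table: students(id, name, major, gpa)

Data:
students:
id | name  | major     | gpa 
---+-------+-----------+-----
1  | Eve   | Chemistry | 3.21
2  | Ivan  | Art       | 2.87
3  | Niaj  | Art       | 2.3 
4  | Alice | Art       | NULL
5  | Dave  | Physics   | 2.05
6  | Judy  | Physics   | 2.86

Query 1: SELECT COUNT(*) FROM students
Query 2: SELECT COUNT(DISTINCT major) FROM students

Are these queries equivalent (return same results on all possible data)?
No, not equivalent

Query 1 returns: [(6,)]
Query 2 returns: [(3,)]

Reason: COUNT(*) counts rows, COUNT(DISTINCT major) counts unique majors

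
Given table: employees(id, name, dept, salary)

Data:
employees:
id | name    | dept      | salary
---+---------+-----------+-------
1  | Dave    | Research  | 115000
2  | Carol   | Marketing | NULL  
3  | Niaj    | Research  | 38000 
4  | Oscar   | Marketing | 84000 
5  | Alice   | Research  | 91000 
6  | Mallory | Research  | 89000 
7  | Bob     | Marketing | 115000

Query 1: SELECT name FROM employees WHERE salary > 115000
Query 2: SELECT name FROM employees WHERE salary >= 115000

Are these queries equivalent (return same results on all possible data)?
No, not equivalent

Query 1 returns: []
Query 2 returns: [('Dave',), ('Bob',)]

Reason: > vs >= gives different results when salary = 115000 exists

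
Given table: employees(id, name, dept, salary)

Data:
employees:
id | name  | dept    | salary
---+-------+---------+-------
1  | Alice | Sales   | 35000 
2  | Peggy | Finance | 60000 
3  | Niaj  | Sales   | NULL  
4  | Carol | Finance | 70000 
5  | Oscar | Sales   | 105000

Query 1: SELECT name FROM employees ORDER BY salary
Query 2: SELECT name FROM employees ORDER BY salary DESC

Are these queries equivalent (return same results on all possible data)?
No, not equivalent

Query 1 returns: [('Niaj',), ('Alice',), ('Peggy',), ('Carol',), ('Oscar',)]
Query 2 returns: [('Oscar',), ('Carol',), ('Peggy',), ('Alice',), ('Niaj',)]

Reason: ASC vs DESC gives opposite ordering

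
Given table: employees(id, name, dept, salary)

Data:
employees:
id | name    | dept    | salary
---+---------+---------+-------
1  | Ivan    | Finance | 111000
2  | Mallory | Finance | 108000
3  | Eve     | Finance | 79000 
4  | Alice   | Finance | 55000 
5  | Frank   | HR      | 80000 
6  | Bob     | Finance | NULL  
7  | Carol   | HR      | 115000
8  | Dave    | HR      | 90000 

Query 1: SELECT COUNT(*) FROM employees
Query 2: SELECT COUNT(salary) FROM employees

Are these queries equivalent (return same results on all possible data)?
No, not equivalent

Query 1 returns: [(8,)]
Query 2 returns: [(7,)]

Reason: COUNT(*) includes NULLs, COUNT(column) excludes them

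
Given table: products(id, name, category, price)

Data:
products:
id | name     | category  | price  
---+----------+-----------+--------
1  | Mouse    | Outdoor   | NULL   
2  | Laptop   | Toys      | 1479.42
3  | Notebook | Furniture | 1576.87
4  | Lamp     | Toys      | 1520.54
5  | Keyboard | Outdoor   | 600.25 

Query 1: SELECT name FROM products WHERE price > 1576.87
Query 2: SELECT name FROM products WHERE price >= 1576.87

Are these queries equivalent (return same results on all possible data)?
No, not equivalent

Query 1 returns: []
Query 2 returns: [('Notebook',)]

Reason: > vs >= gives different results when price = 1576.87 exists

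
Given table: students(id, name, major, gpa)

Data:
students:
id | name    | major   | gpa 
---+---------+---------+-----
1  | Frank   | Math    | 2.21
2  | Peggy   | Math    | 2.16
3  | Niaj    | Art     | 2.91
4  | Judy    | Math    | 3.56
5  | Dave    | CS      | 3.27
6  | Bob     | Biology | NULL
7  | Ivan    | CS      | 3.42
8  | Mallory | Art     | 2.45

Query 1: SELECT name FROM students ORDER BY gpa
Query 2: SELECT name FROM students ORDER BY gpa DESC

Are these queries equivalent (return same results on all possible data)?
No, not equivalent

Query 1 returns: [('Bob',), ('Peggy',), ('Frank',), ('Mallory',), ('Niaj',), ('Dave',), ('Ivan',), ('Judy',)]
Query 2 returns: [('Judy',), ('Ivan',), ('Dave',), ('Niaj',), ('Mallory',), ('Frank',), ('Peggy',), ('Bob',)]

Reason: ASC vs DESC gives opposite ordering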